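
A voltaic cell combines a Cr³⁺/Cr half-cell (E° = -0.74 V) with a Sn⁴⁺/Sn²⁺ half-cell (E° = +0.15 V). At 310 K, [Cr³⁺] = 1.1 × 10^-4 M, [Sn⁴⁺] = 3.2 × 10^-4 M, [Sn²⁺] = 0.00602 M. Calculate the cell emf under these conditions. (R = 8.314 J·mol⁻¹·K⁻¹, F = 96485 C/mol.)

The Sn⁴⁺/Sn²⁺ couple has the higher reduction potential and acts as the cathode, so E°_cell = +0.15 − (-0.74) = 0.89 V.
Balancing electrons gives n = 6; the reaction quotient is Q = [Cr³⁺]^2·[Sn²⁺]^3/[Sn⁴⁺]^3 = 8.06 × 10^-5.
E = E° − (RT/nF) ln Q = 0.89 − (8.314×310)/(6×96485) × (-9.426) = 0.890 + 0.042 = 0.932 V.

0.932 V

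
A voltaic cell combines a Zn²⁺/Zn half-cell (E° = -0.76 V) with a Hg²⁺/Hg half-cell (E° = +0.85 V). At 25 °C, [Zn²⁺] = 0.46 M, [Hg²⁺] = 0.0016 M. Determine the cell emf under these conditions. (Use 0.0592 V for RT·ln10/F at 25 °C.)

The Hg²⁺/Hg couple has the higher reduction potential and acts as the cathode, so E°_cell = +0.85 − (-0.76) = 1.61 V.
Balancing electrons gives n = 2; the reaction quotient is Q = [Zn²⁺]/[Hg²⁺] = 288.
At 25 °C, E = E° − (0.0592/n) log Q = 1.61 − (0.0592/2)(2.459) = 1.610 − 0.073 = 1.537 V.

1.54 V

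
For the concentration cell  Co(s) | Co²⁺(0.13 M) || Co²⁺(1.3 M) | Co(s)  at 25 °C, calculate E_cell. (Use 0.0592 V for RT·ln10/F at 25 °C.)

Both half-cells are Co²⁺/Co, so E°_cell = 0. The concentrated side is the cathode; the cell reaction moves Co²⁺ from high to low concentration with n = 2.
Q = [Co²⁺]_dilute/[Co²⁺]_conc = 0.13/1.3 = 0.100.
E = 0 − (0.0592/2) log Q = −(0.0592/2)(-1.000) = 0.0296 V.

0.030 V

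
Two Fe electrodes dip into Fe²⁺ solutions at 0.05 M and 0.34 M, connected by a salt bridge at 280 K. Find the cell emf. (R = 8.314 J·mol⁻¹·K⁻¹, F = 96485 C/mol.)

0.023 V

Both half-cells are Fe²⁺/Fe, so E°_cell = 0. The concentrated side is the cathode; the cell reaction moves Fe²⁺ from high to low concentration with n = 2.
Q = [Fe²⁺]_dilute/[Fe²⁺]_conc = 0.05/0.34 = 0.147.
E = 0 − (RT/nF) ln Q = −((8.314×280)/(2×96485))(-1.917) = 0.0231 V.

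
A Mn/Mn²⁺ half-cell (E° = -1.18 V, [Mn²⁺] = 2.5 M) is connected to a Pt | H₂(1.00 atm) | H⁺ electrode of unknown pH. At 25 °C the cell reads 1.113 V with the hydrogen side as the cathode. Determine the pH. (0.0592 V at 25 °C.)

E°_cell = 1.18 V and n = 2.
log Q = n(E° − E)/0.0592 = 2×(1.18 − 1.113)/0.0592 = 2.264.
With Q = [Mn²⁺]·P(H₂) / [H⁺]^2, solving for [H⁺] gives log[H⁺] = -0.933, so pH = 0.93.

pH = 0.93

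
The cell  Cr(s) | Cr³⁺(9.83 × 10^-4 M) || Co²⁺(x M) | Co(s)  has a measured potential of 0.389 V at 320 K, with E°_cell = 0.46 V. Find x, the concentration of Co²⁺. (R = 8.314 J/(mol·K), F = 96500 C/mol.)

5.7 × 10^-5 M

From the Nernst equation, ln Q = nF(E° − E)/RT = 6×96500×(0.46 − 0.389)/(8.314×320) = 15.452, so Q = 5.14 × 10^6.
With Q = [Cr³⁺]^2/[Co²⁺]^3 and the known concentrations, [Co²⁺]^3 in the denominator gives [Co²⁺] = 5.7 × 10^-5 M.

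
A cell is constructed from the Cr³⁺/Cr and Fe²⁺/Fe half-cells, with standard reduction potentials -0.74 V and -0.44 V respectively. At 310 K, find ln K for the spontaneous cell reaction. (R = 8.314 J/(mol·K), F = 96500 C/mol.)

E°_cell = -0.44 − (-0.74) = 0.30 V, with n = 6 electrons transferred.
At equilibrium E = 0, so the Nernst equation gives ln K = nFE°/RT = (6)(96500)(0.30)/((8.314)(310)) = 67.40.

ln K = 67.4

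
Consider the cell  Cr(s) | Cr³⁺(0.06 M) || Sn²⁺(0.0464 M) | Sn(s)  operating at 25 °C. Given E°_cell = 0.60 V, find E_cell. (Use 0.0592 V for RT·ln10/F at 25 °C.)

0.585 V

Balancing electrons gives n = 6; the reaction quotient is Q = [Cr³⁺]^2/[Sn²⁺]^3 = 36.0.
At 25 °C, E = E° − (0.0592/n) log Q = 0.60 − (0.0592/6)(1.557) = 0.600 − 0.015 = 0.585 V.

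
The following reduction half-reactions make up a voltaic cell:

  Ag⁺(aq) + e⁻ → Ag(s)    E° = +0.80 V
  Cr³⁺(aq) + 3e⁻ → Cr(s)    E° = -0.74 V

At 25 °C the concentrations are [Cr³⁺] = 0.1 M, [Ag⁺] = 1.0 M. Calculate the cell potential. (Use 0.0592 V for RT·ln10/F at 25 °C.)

The Ag⁺/Ag couple has the higher reduction potential and acts as the cathode, so E°_cell = +0.80 − (-0.74) = 1.54 V.
Balancing electrons gives n = 3; the reaction quotient is Q = [Cr³⁺]/[Ag⁺]^3 = 0.100.
At 25 °C, E = E° − (0.0592/n) log Q = 1.54 − (0.0592/3)(-1.000) = 1.540 + 0.020 = 1.560 V.

1.56 V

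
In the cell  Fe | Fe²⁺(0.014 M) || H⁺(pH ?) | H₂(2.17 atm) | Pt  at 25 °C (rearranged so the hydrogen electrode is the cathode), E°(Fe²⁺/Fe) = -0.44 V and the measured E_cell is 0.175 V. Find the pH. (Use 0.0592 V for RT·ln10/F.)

E°_cell = 0.44 V and n = 2.
log Q = n(E° − E)/0.0592 = 2×(0.44 − 0.175)/0.0592 = 8.953.
With Q = [Fe²⁺]·P(H₂) / [H⁺]^2, solving for [H⁺] gives log[H⁺] = -5.235, so pH = 5.24.

pH = 5.24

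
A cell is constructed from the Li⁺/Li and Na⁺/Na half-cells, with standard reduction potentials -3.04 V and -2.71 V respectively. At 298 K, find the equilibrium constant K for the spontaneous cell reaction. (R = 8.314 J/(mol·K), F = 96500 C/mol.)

E°_cell = -2.71 − (-3.04) = 0.33 V, with n = 1 electron transferred.
At equilibrium E = 0, so the Nernst equation gives ln K = nFE°/RT = (1)(96500)(0.33)/((8.314)(298)) = 12.85.
K = e^12.85 = 3.8 × 10^5.

3.8 × 10^5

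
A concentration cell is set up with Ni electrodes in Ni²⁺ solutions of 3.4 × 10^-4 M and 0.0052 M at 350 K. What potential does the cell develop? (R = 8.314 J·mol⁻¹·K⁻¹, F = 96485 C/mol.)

Both half-cells are Ni²⁺/Ni, so E°_cell = 0. The concentrated side is the cathode; the cell reaction moves Ni²⁺ from high to low concentration with n = 2.
Q = [Ni²⁺]_dilute/[Ni²⁺]_conc = 3.4 × 10^-4/0.0052 = 0.0654.
E = 0 − (RT/nF) ln Q = −((8.314×350)/(2×96485))(-2.727) = 0.0411 V.

0.041 V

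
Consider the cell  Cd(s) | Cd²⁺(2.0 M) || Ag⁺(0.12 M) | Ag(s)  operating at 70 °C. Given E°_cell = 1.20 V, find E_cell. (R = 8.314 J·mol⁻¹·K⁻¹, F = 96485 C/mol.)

1.13 V

Balancing electrons gives n = 2; the reaction quotient is Q = [Cd²⁺]/[Ag⁺]^2 = 139.
E = E° − (RT/nF) ln Q = 1.20 − (8.314×343)/(2×96485) × (4.934) = 1.200 − 0.073 = 1.127 V.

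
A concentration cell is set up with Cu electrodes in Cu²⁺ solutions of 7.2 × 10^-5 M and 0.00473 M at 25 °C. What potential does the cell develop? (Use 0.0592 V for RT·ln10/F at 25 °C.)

0.054 V

Both half-cells are Cu²⁺/Cu, so E°_cell = 0. The concentrated side is the cathode; the cell reaction moves Cu²⁺ from high to low concentration with n = 2.
Q = [Cu²⁺]_dilute/[Cu²⁺]_conc = 7.2 × 10^-5/0.00473 = 0.0152.
E = 0 − (0.0592/2) log Q = −(0.0592/2)(-1.818) = 0.0538 V.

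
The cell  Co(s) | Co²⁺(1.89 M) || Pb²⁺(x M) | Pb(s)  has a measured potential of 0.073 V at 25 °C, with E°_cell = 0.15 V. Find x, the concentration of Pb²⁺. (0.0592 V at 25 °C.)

0.0047 M

From the Nernst equation, log Q = n(E° − E)/0.0592 = 2(0.15 − 0.073)/0.0592 = 2.601, so Q = 399.
With Q = [Co²⁺]/[Pb²⁺] and the known concentrations, [Pb²⁺] in the denominator gives [Pb²⁺] = 0.0047 M.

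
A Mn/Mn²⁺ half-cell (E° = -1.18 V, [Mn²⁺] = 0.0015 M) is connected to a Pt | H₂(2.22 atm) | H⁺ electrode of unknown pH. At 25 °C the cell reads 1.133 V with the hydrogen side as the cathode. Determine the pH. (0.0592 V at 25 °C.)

E°_cell = 1.18 V and n = 2.
log Q = n(E° − E)/0.0592 = 2×(1.18 − 1.133)/0.0592 = 1.588.
With Q = [Mn²⁺]·P(H₂) / [H⁺]^2, solving for [H⁺] gives log[H⁺] = -2.033, so pH = 2.03.

pH = 2.03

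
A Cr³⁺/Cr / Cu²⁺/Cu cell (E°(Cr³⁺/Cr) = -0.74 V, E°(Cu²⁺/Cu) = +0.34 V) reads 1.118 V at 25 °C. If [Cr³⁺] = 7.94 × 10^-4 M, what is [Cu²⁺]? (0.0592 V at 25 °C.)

From the Nernst equation, log Q = n(E° − E)/0.0592 = 6(1.08 − 1.118)/0.0592 = -3.851, so Q = 1.41 × 10^-4.
With Q = [Cr³⁺]^2/[Cu²⁺]^3 and the known concentrations, [Cu²⁺]^3 in the denominator gives [Cu²⁺] = 0.16 M.

0.16 M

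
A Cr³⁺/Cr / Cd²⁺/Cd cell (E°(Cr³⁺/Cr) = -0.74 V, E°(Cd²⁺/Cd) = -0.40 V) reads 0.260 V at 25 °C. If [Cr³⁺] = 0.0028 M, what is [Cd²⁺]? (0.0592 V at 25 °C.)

3.9 × 10^-5 M

From the Nernst equation, log Q = n(E° − E)/0.0592 = 6(0.34 − 0.260)/0.0592 = 8.108, so Q = 1.28 × 10^8.
With Q = [Cr³⁺]^2/[Cd²⁺]^3 and the known concentrations, [Cd²⁺]^3 in the denominator gives [Cd²⁺] = 3.9 × 10^-5 M.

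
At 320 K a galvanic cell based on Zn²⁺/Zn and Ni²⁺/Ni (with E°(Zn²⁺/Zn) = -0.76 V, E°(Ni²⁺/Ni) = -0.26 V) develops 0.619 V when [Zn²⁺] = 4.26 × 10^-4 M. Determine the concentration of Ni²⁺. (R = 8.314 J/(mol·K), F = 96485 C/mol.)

2.4 M

From the Nernst equation, ln Q = nF(E° − E)/RT = 2×96485×(0.50 − 0.619)/(8.314×320) = -8.631, so Q = 1.78 × 10^-4.
With Q = [Zn²⁺]/[Ni²⁺] and the known concentrations, [Ni²⁺] in the denominator gives [Ni²⁺] = 2.4 M.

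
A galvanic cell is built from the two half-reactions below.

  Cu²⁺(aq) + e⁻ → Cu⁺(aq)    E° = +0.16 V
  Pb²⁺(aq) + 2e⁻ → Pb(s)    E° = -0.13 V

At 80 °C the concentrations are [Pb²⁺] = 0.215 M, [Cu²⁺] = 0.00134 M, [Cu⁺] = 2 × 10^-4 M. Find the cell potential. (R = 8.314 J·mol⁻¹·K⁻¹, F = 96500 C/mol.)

0.371 V

The Cu²⁺/Cu⁺ couple has the higher reduction potential and acts as the cathode, so E°_cell = +0.16 − (-0.13) = 0.29 V.
Balancing electrons gives n = 2; the reaction quotient is Q = [Pb²⁺]·[Cu⁺]^2/[Cu²⁺]^2 = 0.00479.
E = E° − (RT/nF) ln Q = 0.29 − (8.314×353)/(2×96500) × (-5.341) = 0.290 + 0.081 = 0.371 V.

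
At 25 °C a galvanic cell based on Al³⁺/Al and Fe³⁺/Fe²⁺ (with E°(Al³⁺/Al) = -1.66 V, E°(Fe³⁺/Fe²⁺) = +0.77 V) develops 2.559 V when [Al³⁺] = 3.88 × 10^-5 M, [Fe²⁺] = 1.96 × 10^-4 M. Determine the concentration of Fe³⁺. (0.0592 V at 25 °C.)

From the Nernst equation, log Q = n(E° − E)/0.0592 = 3(2.43 − 2.559)/0.0592 = -6.537, so Q = 2.9 × 10^-7.
With Q = [Al³⁺]·[Fe²⁺]^3/[Fe³⁺]^3 and the known concentrations, [Fe³⁺]^3 in the denominator gives [Fe³⁺] = 0.001 M.

0.001 M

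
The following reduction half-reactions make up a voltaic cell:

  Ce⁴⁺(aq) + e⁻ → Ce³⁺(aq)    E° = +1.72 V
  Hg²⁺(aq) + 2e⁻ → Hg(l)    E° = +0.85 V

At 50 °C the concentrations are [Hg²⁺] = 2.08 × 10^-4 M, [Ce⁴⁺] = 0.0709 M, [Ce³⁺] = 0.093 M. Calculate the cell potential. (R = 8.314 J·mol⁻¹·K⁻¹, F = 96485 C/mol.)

The Ce⁴⁺/Ce³⁺ couple has the higher reduction potential and acts as the cathode, so E°_cell = +1.72 − (+0.85) = 0.87 V.
Balancing electrons gives n = 2; the reaction quotient is Q = [Hg²⁺]·[Ce³⁺]^2/[Ce⁴⁺]^2 = 3.58 × 10^-4.
E = E° − (RT/nF) ln Q = 0.87 − (8.314×323)/(2×96485) × (-7.935) = 0.870 + 0.110 = 0.980 V.

0.980 V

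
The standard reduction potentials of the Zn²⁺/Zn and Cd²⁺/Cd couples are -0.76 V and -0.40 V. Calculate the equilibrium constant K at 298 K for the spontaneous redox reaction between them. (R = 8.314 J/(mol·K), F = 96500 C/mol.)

E°_cell = -0.40 − (-0.76) = 0.36 V, with n = 2 electrons transferred.
At equilibrium E = 0, so the Nernst equation gives ln K = nFE°/RT = (2)(96500)(0.36)/((8.314)(298)) = 28.04.
K = e^28.04 = 1.5 × 10^12.

1.5 × 10^12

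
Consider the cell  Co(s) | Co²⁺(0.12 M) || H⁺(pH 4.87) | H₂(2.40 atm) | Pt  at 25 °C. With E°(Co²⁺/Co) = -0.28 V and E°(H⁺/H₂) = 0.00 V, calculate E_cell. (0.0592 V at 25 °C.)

0.008 V

The hydrogen couple is the cathode, so E°_cell = 0.28 V; n = 2.
[H⁺] = 10^(−4.87) = 1.3 × 10^-5 M, and Q = [Co²⁺]·P(H₂) / [H⁺]^2 = 1.58 × 10^9.
E = E° − (0.0592/2) log Q = 0.28 − (0.0592/2)(9.199) = 0.008 V.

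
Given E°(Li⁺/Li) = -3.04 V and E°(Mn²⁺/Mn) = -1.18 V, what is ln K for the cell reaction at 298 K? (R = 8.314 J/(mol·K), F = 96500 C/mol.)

E°_cell = -1.18 − (-3.04) = 1.86 V, with n = 2 electrons transferred.
At equilibrium E = 0, so the Nernst equation gives ln K = nFE°/RT = (2)(96500)(1.86)/((8.314)(298)) = 144.89.

ln K = 144.9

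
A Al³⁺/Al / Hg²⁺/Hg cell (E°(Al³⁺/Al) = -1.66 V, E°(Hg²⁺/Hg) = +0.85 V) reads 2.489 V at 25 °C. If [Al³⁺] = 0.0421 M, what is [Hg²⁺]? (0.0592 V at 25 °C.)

From the Nernst equation, log Q = n(E° − E)/0.0592 = 6(2.51 − 2.489)/0.0592 = 2.128, so Q = 134.
With Q = [Al³⁺]^2/[Hg²⁺]^3 and the known concentrations, [Hg²⁺]^3 in the denominator gives [Hg²⁺] = 0.024 M.

0.024 M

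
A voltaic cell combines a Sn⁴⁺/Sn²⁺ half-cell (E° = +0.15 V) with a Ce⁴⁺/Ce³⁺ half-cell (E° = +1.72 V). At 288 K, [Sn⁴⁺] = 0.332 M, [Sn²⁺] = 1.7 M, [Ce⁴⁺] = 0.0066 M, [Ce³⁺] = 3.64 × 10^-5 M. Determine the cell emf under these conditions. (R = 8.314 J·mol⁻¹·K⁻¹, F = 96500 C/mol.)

The Ce⁴⁺/Ce³⁺ couple has the higher reduction potential and acts as the cathode, so E°_cell = +1.72 − (+0.15) = 1.57 V.
Balancing electrons gives n = 2; the reaction quotient is Q = [Sn⁴⁺]·[Ce³⁺]^2/([Sn²⁺]·[Ce⁴⁺]^2) = 5.94 × 10^-6.
E = E° − (RT/nF) ln Q = 1.57 − (8.314×288)/(2×96500) × (-12.034) = 1.570 + 0.149 = 1.719 V.

1.72 V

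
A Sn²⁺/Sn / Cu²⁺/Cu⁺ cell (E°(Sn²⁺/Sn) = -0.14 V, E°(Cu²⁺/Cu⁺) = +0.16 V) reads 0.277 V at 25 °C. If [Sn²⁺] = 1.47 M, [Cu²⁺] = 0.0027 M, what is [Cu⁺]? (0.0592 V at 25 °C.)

From the Nernst equation, log Q = n(E° − E)/0.0592 = 2(0.30 − 0.277)/0.0592 = 0.777, so Q = 5.98.
With Q = [Sn²⁺]·[Cu⁺]^2/[Cu²⁺]^2 and the known concentrations, [Cu⁺]^2 in the numerator gives [Cu⁺] = 0.0054 M.

0.0054 M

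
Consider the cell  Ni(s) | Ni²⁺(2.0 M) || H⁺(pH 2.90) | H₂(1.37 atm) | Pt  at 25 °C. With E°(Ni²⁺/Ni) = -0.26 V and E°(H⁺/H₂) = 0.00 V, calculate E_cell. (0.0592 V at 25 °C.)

The hydrogen couple is the cathode, so E°_cell = 0.26 V; n = 2.
[H⁺] = 10^(−2.90) = 0.0013 M, and Q = [Ni²⁺]·P(H₂) / [H⁺]^2 = 1.73 × 10^6.
E = E° − (0.0592/2) log Q = 0.26 − (0.0592/2)(6.238) = 0.075 V.

0.075 V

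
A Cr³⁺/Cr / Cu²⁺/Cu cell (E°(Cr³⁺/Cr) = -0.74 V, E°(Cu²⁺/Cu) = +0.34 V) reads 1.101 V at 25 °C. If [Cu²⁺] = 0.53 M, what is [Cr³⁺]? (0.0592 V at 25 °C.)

0.033 M

From the Nernst equation, log Q = n(E° − E)/0.0592 = 6(1.08 − 1.101)/0.0592 = -2.128, so Q = 0.00744.
With Q = [Cr³⁺]^2/[Cu²⁺]^3 and the known concentrations, [Cr³⁺]^2 in the numerator gives [Cr³⁺] = 0.033 M.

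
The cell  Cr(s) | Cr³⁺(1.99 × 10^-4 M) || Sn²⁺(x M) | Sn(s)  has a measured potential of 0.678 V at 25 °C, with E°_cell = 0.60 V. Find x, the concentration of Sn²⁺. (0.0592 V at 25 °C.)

From the Nernst equation, log Q = n(E° − E)/0.0592 = 6(0.60 − 0.678)/0.0592 = -7.905, so Q = 1.24 × 10^-8.
With Q = [Cr³⁺]^2/[Sn²⁺]^3 and the known concentrations, [Sn²⁺]^3 in the denominator gives [Sn²⁺] = 1.5 M.

1.5 M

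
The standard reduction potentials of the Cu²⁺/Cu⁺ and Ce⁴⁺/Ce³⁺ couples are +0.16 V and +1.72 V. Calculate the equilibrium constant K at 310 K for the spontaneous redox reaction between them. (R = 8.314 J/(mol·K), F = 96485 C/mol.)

E°_cell = +1.72 − (+0.16) = 1.56 V, with n = 1 electron transferred.
At equilibrium E = 0, so the Nernst equation gives ln K = nFE°/RT = (1)(96485)(1.56)/((8.314)(310)) = 58.40.
K = e^58.40 = 2.3 × 10^25.

2.3 × 10^25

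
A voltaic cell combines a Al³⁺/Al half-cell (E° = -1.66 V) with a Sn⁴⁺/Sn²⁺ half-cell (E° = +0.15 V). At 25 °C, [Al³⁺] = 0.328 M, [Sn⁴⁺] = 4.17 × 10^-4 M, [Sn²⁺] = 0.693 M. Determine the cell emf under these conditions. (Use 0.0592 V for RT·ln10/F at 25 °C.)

1.72 V

The Sn⁴⁺/Sn²⁺ couple has the higher reduction potential and acts as the cathode, so E°_cell = +0.15 − (-1.66) = 1.81 V.
Balancing electrons gives n = 6; the reaction quotient is Q = [Al³⁺]^2·[Sn²⁺]^3/[Sn⁴⁺]^3 = 4.94 × 10^8.
At 25 °C, E = E° − (0.0592/n) log Q = 1.81 − (0.0592/6)(8.694) = 1.810 − 0.086 = 1.724 V.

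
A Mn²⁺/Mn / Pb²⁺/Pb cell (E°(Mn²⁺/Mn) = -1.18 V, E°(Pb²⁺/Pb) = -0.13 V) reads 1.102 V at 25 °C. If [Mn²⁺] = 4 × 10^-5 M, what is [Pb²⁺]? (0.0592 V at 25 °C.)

0.0023 M

From the Nernst equation, log Q = n(E° − E)/0.0592 = 2(1.05 − 1.102)/0.0592 = -1.757, so Q = 0.0175.
With Q = [Mn²⁺]/[Pb²⁺] and the known concentrations, [Pb²⁺] in the denominator gives [Pb²⁺] = 0.0023 M.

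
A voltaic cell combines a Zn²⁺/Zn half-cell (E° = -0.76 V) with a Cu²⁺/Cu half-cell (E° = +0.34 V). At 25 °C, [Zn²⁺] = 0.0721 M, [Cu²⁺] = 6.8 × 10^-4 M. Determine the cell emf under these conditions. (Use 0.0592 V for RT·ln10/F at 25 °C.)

The Cu²⁺/Cu couple has the higher reduction potential and acts as the cathode, so E°_cell = +0.34 − (-0.76) = 1.10 V.
Balancing electrons gives n = 2; the reaction quotient is Q = [Zn²⁺]/[Cu²⁺] = 106.
At 25 °C, E = E° − (0.0592/n) log Q = 1.10 − (0.0592/2)(2.025) = 1.100 − 0.060 = 1.040 V.

1.04 V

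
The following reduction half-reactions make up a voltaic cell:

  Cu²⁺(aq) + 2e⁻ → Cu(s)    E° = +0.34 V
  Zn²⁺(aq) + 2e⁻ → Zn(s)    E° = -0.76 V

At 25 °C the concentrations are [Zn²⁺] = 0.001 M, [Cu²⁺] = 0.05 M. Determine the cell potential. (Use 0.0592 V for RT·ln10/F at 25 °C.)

1.15 V

The Cu²⁺/Cu couple has the higher reduction potential and acts as the cathode, so E°_cell = +0.34 − (-0.76) = 1.10 V.
Balancing electrons gives n = 2; the reaction quotient is Q = [Zn²⁺]/[Cu²⁺] = 0.0200.
At 25 °C, E = E° − (0.0592/n) log Q = 1.10 − (0.0592/2)(-1.699) = 1.100 + 0.050 = 1.150 V.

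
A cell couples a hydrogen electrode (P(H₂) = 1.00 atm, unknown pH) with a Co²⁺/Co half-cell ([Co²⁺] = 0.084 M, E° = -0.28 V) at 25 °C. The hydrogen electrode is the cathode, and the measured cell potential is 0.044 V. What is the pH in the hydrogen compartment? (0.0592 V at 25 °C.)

pH = 4.52

E°_cell = 0.28 V and n = 2.
log Q = n(E° − E)/0.0592 = 2×(0.28 − 0.044)/0.0592 = 7.973.
With Q = [Co²⁺]·P(H₂) / [H⁺]^2, solving for [H⁺] gives log[H⁺] = -4.524, so pH = 4.52.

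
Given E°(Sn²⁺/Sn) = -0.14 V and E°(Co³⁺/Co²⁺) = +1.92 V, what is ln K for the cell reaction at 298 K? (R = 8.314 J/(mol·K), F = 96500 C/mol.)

E°_cell = +1.92 − (-0.14) = 2.06 V, with n = 2 electrons transferred.
At equilibrium E = 0, so the Nernst equation gives ln K = nFE°/RT = (2)(96500)(2.06)/((8.314)(298)) = 160.47.

ln K = 160.5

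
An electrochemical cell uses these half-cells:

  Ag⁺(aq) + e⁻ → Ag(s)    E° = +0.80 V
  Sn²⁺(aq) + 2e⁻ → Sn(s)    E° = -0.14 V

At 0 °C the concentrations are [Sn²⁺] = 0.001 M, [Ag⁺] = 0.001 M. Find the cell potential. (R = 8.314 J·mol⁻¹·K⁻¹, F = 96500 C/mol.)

0.859 V

The Ag⁺/Ag couple has the higher reduction potential and acts as the cathode, so E°_cell = +0.80 − (-0.14) = 0.94 V.
Balancing electrons gives n = 2; the reaction quotient is Q = [Sn²⁺]/[Ag⁺]^2 = 1000.
E = E° − (RT/nF) ln Q = 0.94 − (8.314×273)/(2×96500) × (6.908) = 0.940 − 0.081 = 0.859 V.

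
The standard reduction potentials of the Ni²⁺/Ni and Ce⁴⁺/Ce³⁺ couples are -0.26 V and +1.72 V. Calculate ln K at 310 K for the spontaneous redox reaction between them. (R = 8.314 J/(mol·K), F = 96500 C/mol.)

ln K = 148.3

E°_cell = +1.72 − (-0.26) = 1.98 V, with n = 2 electrons transferred.
At equilibrium E = 0, so the Nernst equation gives ln K = nFE°/RT = (2)(96500)(1.98)/((8.314)(310)) = 148.27.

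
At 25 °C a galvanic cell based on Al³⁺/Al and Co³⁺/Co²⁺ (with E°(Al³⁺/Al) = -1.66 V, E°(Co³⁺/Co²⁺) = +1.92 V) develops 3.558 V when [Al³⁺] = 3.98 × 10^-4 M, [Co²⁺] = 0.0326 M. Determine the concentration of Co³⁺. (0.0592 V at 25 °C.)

From the Nernst equation, log Q = n(E° − E)/0.0592 = 3(3.58 − 3.558)/0.0592 = 1.115, so Q = 13.0.
With Q = [Al³⁺]·[Co²⁺]^3/[Co³⁺]^3 and the known concentrations, [Co³⁺]^3 in the denominator gives [Co³⁺] = 0.001 M.

0.001 M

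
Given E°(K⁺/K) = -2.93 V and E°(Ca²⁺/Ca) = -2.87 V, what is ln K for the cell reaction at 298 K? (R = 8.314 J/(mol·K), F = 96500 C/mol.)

E°_cell = -2.87 − (-2.93) = 0.06 V, with n = 2 electrons transferred.
At equilibrium E = 0, so the Nernst equation gives ln K = nFE°/RT = (2)(96500)(0.06)/((8.314)(298)) = 4.67.

ln K = 4.7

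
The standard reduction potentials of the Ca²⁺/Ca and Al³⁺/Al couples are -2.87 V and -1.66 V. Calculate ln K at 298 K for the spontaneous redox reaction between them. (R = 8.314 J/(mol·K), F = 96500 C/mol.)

E°_cell = -1.66 − (-2.87) = 1.21 V, with n = 6 electrons transferred.
At equilibrium E = 0, so the Nernst equation gives ln K = nFE°/RT = (6)(96500)(1.21)/((8.314)(298)) = 282.77.

ln K = 282.8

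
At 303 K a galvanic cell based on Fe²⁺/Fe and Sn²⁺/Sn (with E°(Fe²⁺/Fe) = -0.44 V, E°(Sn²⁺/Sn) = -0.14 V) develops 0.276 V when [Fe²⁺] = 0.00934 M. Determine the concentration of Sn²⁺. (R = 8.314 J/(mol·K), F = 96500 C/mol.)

0.0015 M

From the Nernst equation, ln Q = nF(E° − E)/RT = 2×96500×(0.30 − 0.276)/(8.314×303) = 1.839, so Q = 6.29.
With Q = [Fe²⁺]/[Sn²⁺] and the known concentrations, [Sn²⁺] in the denominator gives [Sn²⁺] = 0.0015 M.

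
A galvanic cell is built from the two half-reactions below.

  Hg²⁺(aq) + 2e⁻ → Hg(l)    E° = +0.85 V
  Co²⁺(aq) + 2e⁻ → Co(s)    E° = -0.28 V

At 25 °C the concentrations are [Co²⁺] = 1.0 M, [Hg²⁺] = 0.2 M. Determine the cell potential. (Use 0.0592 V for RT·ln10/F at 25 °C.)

The Hg²⁺/Hg couple has the higher reduction potential and acts as the cathode, so E°_cell = +0.85 − (-0.28) = 1.13 V.
Balancing electrons gives n = 2; the reaction quotient is Q = [Co²⁺]/[Hg²⁺] = 5.00.
At 25 °C, E = E° − (0.0592/n) log Q = 1.13 − (0.0592/2)(0.699) = 1.130 − 0.021 = 1.109 V.

1.11 V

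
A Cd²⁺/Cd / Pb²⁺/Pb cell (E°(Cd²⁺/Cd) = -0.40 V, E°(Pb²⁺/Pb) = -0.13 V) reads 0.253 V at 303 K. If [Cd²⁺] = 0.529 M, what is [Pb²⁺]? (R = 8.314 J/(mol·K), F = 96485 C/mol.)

0.14 M

From the Nernst equation, ln Q = nF(E° − E)/RT = 2×96485×(0.27 − 0.253)/(8.314×303) = 1.302, so Q = 3.68.
With Q = [Cd²⁺]/[Pb²⁺] and the known concentrations, [Pb²⁺] in the denominator gives [Pb²⁺] = 0.14 M.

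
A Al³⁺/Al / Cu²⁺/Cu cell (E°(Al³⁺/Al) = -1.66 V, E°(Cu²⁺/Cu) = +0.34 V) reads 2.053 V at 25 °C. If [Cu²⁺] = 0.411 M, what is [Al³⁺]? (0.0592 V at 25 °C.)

5.4 × 10^-4 M

From the Nernst equation, log Q = n(E° − E)/0.0592 = 6(2.00 − 2.053)/0.0592 = -5.372, so Q = 4.25 × 10^-6.
With Q = [Al³⁺]^2/[Cu²⁺]^3 and the known concentrations, [Al³⁺]^2 in the numerator gives [Al³⁺] = 5.4 × 10^-4 M.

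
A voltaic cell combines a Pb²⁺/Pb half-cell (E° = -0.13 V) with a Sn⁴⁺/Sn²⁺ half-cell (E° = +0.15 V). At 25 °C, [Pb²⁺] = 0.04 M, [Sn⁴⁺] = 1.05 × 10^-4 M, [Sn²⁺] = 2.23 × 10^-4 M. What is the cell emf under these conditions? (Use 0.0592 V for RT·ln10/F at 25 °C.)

0.312 V

The Sn⁴⁺/Sn²⁺ couple has the higher reduction potential and acts as the cathode, so E°_cell = +0.15 − (-0.13) = 0.28 V.
Balancing electrons gives n = 2; the reaction quotient is Q = [Pb²⁺]·[Sn²⁺]/[Sn⁴⁺] = 0.0850.
At 25 °C, E = E° − (0.0592/n) log Q = 0.28 − (0.0592/2)(-1.071) = 0.280 + 0.032 = 0.312 V.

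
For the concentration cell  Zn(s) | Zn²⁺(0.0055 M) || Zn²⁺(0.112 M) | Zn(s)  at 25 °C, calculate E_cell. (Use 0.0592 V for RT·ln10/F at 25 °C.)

Both half-cells are Zn²⁺/Zn, so E°_cell = 0. The concentrated side is the cathode; the cell reaction moves Zn²⁺ from high to low concentration with n = 2.
Q = [Zn²⁺]_dilute/[Zn²⁺]_conc = 0.0055/0.112 = 0.0491.
E = 0 − (0.0592/2) log Q = −(0.0592/2)(-1.309) = 0.0387 V.

0.039 V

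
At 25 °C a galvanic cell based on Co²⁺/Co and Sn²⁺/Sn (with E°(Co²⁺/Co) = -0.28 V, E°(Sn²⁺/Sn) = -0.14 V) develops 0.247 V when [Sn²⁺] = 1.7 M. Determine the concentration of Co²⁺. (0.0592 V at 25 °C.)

4.1 × 10^-4 M

From the Nernst equation, log Q = n(E° − E)/0.0592 = 2(0.14 − 0.247)/0.0592 = -3.615, so Q = 2.43 × 10^-4.
With Q = [Co²⁺]/[Sn²⁺] and the known concentrations, [Co²⁺] in the numerator gives [Co²⁺] = 4.1 × 10^-4 M.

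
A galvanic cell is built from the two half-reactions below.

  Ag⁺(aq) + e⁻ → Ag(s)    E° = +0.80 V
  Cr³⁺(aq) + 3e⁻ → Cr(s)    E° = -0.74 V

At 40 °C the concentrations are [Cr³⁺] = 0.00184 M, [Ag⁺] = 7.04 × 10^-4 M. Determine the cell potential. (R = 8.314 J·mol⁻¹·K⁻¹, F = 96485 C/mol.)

The Ag⁺/Ag couple has the higher reduction potential and acts as the cathode, so E°_cell = +0.80 − (-0.74) = 1.54 V.
Balancing electrons gives n = 3; the reaction quotient is Q = [Cr³⁺]/[Ag⁺]^3 = 5.27 × 10^6.
E = E° − (RT/nF) ln Q = 1.54 − (8.314×313)/(3×96485) × (15.478) = 1.540 − 0.139 = 1.401 V.

1.40 V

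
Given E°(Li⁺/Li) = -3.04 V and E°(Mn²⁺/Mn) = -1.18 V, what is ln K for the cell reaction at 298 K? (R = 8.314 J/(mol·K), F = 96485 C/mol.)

E°_cell = -1.18 − (-3.04) = 1.86 V, with n = 2 electrons transferred.
At equilibrium E = 0, so the Nernst equation gives ln K = nFE°/RT = (2)(96485)(1.86)/((8.314)(298)) = 144.87.

ln K = 144.9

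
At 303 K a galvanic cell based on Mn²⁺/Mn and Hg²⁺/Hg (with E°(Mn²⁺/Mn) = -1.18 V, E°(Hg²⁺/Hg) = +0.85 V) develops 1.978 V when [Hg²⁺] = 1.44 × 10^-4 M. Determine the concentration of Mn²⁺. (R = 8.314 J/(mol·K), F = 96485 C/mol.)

0.0077 M

From the Nernst equation, ln Q = nF(E° − E)/RT = 2×96485×(2.03 − 1.978)/(8.314×303) = 3.983, so Q = 53.7.
With Q = [Mn²⁺]/[Hg²⁺] and the known concentrations, [Mn²⁺] in the numerator gives [Mn²⁺] = 0.0077 M.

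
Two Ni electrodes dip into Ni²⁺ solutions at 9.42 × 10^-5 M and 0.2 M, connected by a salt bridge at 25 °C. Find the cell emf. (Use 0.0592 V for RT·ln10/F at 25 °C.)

0.098 V

Both half-cells are Ni²⁺/Ni, so E°_cell = 0. The concentrated side is the cathode; the cell reaction moves Ni²⁺ from high to low concentration with n = 2.
Q = [Ni²⁺]_dilute/[Ni²⁺]_conc = 9.42 × 10^-5/0.2 = 4.71 × 10^-4.
E = 0 − (0.0592/2) log Q = −(0.0592/2)(-3.327) = 0.0985 V.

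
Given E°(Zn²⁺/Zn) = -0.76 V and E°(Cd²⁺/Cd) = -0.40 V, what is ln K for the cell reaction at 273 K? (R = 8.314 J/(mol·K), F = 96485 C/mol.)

ln K = 30.6

E°_cell = -0.40 − (-0.76) = 0.36 V, with n = 2 electrons transferred.
At equilibrium E = 0, so the Nernst equation gives ln K = nFE°/RT = (2)(96485)(0.36)/((8.314)(273)) = 30.61.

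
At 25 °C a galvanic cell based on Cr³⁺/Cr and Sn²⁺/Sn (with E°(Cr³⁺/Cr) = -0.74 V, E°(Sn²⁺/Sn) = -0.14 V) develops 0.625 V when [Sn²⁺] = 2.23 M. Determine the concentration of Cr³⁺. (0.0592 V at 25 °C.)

From the Nernst equation, log Q = n(E° − E)/0.0592 = 6(0.60 − 0.625)/0.0592 = -2.534, so Q = 0.00293.
With Q = [Cr³⁺]^2/[Sn²⁺]^3 and the known concentrations, [Cr³⁺]^2 in the numerator gives [Cr³⁺] = 0.18 M.

0.18 M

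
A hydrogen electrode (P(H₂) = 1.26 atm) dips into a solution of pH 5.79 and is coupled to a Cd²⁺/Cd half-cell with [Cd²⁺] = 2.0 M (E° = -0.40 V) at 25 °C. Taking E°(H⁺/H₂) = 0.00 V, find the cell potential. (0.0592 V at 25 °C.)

0.045 V

The hydrogen couple is the cathode, so E°_cell = 0.40 V; n = 2.
[H⁺] = 10^(−5.79) = 1.6 × 10^-6 M, and Q = [Cd²⁺]·P(H₂) / [H⁺]^2 = 9.58 × 10^11.
E = E° − (0.0592/2) log Q = 0.40 − (0.0592/2)(11.981) = 0.045 V.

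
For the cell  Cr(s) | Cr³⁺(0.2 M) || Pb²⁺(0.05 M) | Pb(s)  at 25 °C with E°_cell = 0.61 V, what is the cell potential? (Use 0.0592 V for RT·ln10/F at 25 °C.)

Balancing electrons gives n = 6; the reaction quotient is Q = [Cr³⁺]^2/[Pb²⁺]^3 = 320.
At 25 °C, E = E° − (0.0592/n) log Q = 0.61 − (0.0592/6)(2.505) = 0.610 − 0.025 = 0.585 V.

0.585 V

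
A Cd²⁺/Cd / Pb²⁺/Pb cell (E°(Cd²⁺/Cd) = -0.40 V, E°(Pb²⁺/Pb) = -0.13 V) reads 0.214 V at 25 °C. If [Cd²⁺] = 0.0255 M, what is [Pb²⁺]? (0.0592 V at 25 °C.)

From the Nernst equation, log Q = n(E° − E)/0.0592 = 2(0.27 − 0.214)/0.0592 = 1.892, so Q = 78.0.
With Q = [Cd²⁺]/[Pb²⁺] and the known concentrations, [Pb²⁺] in the denominator gives [Pb²⁺] = 3.3 × 10^-4 M.

3.3 × 10^-4 M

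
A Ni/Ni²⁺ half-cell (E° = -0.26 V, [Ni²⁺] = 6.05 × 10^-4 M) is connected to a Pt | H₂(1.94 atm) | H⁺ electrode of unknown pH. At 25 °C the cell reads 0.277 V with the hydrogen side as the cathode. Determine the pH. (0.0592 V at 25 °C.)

E°_cell = 0.26 V and n = 2.
log Q = n(E° − E)/0.0592 = 2×(0.26 − 0.277)/0.0592 = -0.574.
With Q = [Ni²⁺]·P(H₂) / [H⁺]^2, solving for [H⁺] gives log[H⁺] = -1.178, so pH = 1.18.

pH = 1.18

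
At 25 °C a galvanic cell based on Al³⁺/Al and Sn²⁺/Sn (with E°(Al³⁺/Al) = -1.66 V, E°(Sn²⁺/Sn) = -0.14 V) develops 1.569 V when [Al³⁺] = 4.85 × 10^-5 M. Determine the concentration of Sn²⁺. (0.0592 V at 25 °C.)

0.06 M

From the Nernst equation, log Q = n(E° − E)/0.0592 = 6(1.52 − 1.569)/0.0592 = -4.966, so Q = 1.08 × 10^-5.
With Q = [Al³⁺]^2/[Sn²⁺]^3 and the known concentrations, [Sn²⁺]^3 in the denominator gives [Sn²⁺] = 0.06 M.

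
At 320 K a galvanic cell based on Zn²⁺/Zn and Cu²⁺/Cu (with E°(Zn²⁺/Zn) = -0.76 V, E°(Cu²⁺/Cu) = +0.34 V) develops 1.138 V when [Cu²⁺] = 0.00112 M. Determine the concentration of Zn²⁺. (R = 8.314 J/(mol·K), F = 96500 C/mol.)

From the Nernst equation, ln Q = nF(E° − E)/RT = 2×96500×(1.10 − 1.138)/(8.314×320) = -2.757, so Q = 0.0635.
With Q = [Zn²⁺]/[Cu²⁺] and the known concentrations, [Zn²⁺] in the numerator gives [Zn²⁺] = 7.1 × 10^-5 M.

7.1 × 10^-5 M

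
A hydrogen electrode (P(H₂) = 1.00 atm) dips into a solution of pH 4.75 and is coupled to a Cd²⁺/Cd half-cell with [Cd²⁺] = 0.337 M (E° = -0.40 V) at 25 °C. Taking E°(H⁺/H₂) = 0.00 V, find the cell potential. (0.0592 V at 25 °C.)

The hydrogen couple is the cathode, so E°_cell = 0.40 V; n = 2.
[H⁺] = 10^(−4.75) = 1.8 × 10^-5 M, and Q = [Cd²⁺]·P(H₂) / [H⁺]^2 = 1.07 × 10^9.
E = E° − (0.0592/2) log Q = 0.40 − (0.0592/2)(9.028) = 0.133 V.

0.13 V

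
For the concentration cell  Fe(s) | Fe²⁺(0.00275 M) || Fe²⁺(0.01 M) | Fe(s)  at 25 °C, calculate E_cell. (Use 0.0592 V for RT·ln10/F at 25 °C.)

0.017 V

Both half-cells are Fe²⁺/Fe, so E°_cell = 0. The concentrated side is the cathode; the cell reaction moves Fe²⁺ from high to low concentration with n = 2.
Q = [Fe²⁺]_dilute/[Fe²⁺]_conc = 0.00275/0.01 = 0.275.
E = 0 − (0.0592/2) log Q = −(0.0592/2)(-0.561) = 0.0166 V.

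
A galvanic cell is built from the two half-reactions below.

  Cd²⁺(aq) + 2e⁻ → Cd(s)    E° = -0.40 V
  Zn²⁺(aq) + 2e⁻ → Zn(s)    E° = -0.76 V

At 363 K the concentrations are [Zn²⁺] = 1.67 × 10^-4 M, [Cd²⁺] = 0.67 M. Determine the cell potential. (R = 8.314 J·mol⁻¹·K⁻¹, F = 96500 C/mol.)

The Cd²⁺/Cd couple has the higher reduction potential and acts as the cathode, so E°_cell = -0.40 − (-0.76) = 0.36 V.
Balancing electrons gives n = 2; the reaction quotient is Q = [Zn²⁺]/[Cd²⁺] = 2.49 × 10^-4.
E = E° − (RT/nF) ln Q = 0.36 − (8.314×363)/(2×96500) × (-8.297) = 0.360 + 0.130 = 0.490 V.

0.490 V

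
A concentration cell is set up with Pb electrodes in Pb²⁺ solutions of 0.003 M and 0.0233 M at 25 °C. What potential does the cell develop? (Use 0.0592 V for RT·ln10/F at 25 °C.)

0.026 V

Both half-cells are Pb²⁺/Pb, so E°_cell = 0. The concentrated side is the cathode; the cell reaction moves Pb²⁺ from high to low concentration with n = 2.
Q = [Pb²⁺]_dilute/[Pb²⁺]_conc = 0.003/0.0233 = 0.129.
E = 0 − (0.0592/2) log Q = −(0.0592/2)(-0.890) = 0.0263 V.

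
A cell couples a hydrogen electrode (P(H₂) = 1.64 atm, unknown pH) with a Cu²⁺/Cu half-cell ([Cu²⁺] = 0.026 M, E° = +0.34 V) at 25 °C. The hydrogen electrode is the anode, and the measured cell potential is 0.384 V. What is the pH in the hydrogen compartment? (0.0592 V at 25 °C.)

pH = 1.43

E°_cell = 0.34 V and n = 2.
log Q = n(E° − E)/0.0592 = 2×(0.34 − 0.384)/0.0592 = -1.486.
With Q = [H⁺]^2 / ([Cu²⁺]·P(H₂)), solving for [H⁺] gives log[H⁺] = -1.428, so pH = 1.43.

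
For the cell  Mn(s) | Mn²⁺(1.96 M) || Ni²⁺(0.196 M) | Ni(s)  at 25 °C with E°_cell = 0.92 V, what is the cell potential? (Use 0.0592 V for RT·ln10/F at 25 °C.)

Balancing electrons gives n = 2; the reaction quotient is Q = [Mn²⁺]/[Ni²⁺] = 10.0.
At 25 °C, E = E° − (0.0592/n) log Q = 0.92 − (0.0592/2)(1.000) = 0.920 − 0.030 = 0.890 V.

0.890 V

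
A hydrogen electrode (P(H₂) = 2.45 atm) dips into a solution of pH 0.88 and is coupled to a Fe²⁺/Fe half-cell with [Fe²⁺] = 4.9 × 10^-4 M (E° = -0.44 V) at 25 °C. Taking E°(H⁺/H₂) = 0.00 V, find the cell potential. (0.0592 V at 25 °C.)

The hydrogen couple is the cathode, so E°_cell = 0.44 V; n = 2.
[H⁺] = 10^(−0.88) = 0.13 M, and Q = [Fe²⁺]·P(H₂) / [H⁺]^2 = 0.0691.
E = E° − (0.0592/2) log Q = 0.44 − (0.0592/2)(-1.161) = 0.474 V.

0.47 V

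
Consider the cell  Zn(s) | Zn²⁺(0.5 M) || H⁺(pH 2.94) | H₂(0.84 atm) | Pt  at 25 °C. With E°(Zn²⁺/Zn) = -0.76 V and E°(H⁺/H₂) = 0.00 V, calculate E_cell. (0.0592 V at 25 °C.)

0.60 V

The hydrogen couple is the cathode, so E°_cell = 0.76 V; n = 2.
[H⁺] = 10^(−2.94) = 0.0011 M, and Q = [Zn²⁺]·P(H₂) / [H⁺]^2 = 3.19 × 10^5.
E = E° − (0.0592/2) log Q = 0.76 − (0.0592/2)(5.503) = 0.597 V.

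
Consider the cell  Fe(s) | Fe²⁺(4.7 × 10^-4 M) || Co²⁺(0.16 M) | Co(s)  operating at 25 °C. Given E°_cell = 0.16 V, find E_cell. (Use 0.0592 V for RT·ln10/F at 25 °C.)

0.235 V

Balancing electrons gives n = 2; the reaction quotient is Q = [Fe²⁺]/[Co²⁺] = 0.00294.
At 25 °C, E = E° − (0.0592/n) log Q = 0.16 − (0.0592/2)(-2.532) = 0.160 + 0.075 = 0.235 V.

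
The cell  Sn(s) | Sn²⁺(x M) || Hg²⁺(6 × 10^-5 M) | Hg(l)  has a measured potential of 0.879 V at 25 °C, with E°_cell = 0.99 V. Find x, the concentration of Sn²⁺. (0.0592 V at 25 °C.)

0.34 M

From the Nernst equation, log Q = n(E° − E)/0.0592 = 2(0.99 − 0.879)/0.0592 = 3.750, so Q = 5620.
With Q = [Sn²⁺]/[Hg²⁺] and the known concentrations, [Sn²⁺] in the numerator gives [Sn²⁺] = 0.34 M.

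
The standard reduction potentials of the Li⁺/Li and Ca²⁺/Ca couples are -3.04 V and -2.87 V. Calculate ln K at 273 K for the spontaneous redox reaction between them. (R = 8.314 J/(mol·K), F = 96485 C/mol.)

E°_cell = -2.87 − (-3.04) = 0.17 V, with n = 2 electrons transferred.
At equilibrium E = 0, so the Nernst equation gives ln K = nFE°/RT = (2)(96485)(0.17)/((8.314)(273)) = 14.45.

ln K = 14.5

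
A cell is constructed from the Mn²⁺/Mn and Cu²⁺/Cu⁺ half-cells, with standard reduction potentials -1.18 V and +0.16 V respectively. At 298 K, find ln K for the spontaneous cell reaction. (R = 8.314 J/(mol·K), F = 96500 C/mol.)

ln K = 104.4

E°_cell = +0.16 − (-1.18) = 1.34 V, with n = 2 electrons transferred.
At equilibrium E = 0, so the Nernst equation gives ln K = nFE°/RT = (2)(96500)(1.34)/((8.314)(298)) = 104.38.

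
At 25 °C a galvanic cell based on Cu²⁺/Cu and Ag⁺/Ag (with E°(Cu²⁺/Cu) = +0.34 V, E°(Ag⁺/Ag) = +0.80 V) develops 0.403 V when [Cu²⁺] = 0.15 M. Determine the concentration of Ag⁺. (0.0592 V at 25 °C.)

0.042 M

From the Nernst equation, log Q = n(E° − E)/0.0592 = 2(0.46 − 0.403)/0.0592 = 1.926, so Q = 84.3.
With Q = [Cu²⁺]/[Ag⁺]^2 and the known concentrations, [Ag⁺]^2 in the denominator gives [Ag⁺] = 0.042 M.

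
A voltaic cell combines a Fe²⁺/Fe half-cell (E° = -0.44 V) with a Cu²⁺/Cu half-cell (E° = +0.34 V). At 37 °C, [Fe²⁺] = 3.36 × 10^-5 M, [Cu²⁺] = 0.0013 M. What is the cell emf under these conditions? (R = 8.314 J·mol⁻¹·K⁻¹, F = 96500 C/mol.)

The Cu²⁺/Cu couple has the higher reduction potential and acts as the cathode, so E°_cell = +0.34 − (-0.44) = 0.78 V.
Balancing electrons gives n = 2; the reaction quotient is Q = [Fe²⁺]/[Cu²⁺] = 0.0258.
E = E° − (RT/nF) ln Q = 0.78 − (8.314×310)/(2×96500) × (-3.656) = 0.780 + 0.049 = 0.829 V.

0.829 V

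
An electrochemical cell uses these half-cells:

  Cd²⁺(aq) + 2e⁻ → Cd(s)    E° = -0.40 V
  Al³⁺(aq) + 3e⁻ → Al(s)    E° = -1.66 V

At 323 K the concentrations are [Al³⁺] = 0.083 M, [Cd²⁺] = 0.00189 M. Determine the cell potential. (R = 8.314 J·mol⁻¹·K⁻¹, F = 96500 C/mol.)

1.20 V

The Cd²⁺/Cd couple has the higher reduction potential and acts as the cathode, so E°_cell = -0.40 − (-1.66) = 1.26 V.
Balancing electrons gives n = 6; the reaction quotient is Q = [Al³⁺]^2/[Cd²⁺]^3 = 1.02 × 10^6.
E = E° − (RT/nF) ln Q = 1.26 − (8.314×323)/(6×96500) × (13.836) = 1.260 − 0.064 = 1.196 V.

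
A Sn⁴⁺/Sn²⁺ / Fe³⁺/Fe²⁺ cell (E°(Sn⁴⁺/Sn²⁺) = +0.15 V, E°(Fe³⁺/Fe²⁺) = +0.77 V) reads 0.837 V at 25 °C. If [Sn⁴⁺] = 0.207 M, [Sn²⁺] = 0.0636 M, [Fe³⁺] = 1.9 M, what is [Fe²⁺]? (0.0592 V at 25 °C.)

From the Nernst equation, log Q = n(E° − E)/0.0592 = 2(0.62 − 0.837)/0.0592 = -7.331, so Q = 4.67 × 10^-8.
With Q = [Sn⁴⁺]·[Fe²⁺]^2/([Sn²⁺]·[Fe³⁺]^2) and the known concentrations, [Fe²⁺]^2 in the numerator gives [Fe²⁺] = 2.3 × 10^-4 M.

2.3 × 10^-4 M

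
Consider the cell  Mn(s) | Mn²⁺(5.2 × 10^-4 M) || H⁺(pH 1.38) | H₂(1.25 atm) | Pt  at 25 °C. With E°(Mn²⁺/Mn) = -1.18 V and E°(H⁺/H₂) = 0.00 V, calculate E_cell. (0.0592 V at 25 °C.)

The hydrogen couple is the cathode, so E°_cell = 1.18 V; n = 2.
[H⁺] = 10^(−1.38) = 0.042 M, and Q = [Mn²⁺]·P(H₂) / [H⁺]^2 = 0.374.
E = E° − (0.0592/2) log Q = 1.18 − (0.0592/2)(-0.427) = 1.193 V.

1.19 V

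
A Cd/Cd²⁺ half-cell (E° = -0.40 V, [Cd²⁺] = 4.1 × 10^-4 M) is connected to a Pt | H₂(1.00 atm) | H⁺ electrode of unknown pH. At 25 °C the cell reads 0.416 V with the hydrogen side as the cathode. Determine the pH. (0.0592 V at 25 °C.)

E°_cell = 0.40 V and n = 2.
log Q = n(E° − E)/0.0592 = 2×(0.40 − 0.416)/0.0592 = -0.541.
With Q = [Cd²⁺]·P(H₂) / [H⁺]^2, solving for [H⁺] gives log[H⁺] = -1.423, so pH = 1.42.

pH = 1.42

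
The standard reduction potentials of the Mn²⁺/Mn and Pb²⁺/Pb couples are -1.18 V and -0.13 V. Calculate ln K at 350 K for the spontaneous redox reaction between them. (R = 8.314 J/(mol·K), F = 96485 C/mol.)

ln K = 69.6

E°_cell = -0.13 − (-1.18) = 1.05 V, with n = 2 electrons transferred.
At equilibrium E = 0, so the Nernst equation gives ln K = nFE°/RT = (2)(96485)(1.05)/((8.314)(350)) = 69.63.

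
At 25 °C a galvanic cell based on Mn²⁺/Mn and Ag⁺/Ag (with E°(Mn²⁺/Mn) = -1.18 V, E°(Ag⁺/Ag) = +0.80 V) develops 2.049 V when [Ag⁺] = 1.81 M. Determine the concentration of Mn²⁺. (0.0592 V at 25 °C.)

0.015 M

From the Nernst equation, log Q = n(E° − E)/0.0592 = 2(1.98 − 2.049)/0.0592 = -2.331, so Q = 0.00467.
With Q = [Mn²⁺]/[Ag⁺]^2 and the known concentrations, [Mn²⁺] in the numerator gives [Mn²⁺] = 0.015 M.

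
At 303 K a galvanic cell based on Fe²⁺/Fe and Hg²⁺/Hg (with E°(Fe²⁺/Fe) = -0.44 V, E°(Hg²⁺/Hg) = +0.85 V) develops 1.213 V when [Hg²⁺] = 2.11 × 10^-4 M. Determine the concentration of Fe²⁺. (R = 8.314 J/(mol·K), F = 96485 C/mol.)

0.077 M

From the Nernst equation, ln Q = nF(E° − E)/RT = 2×96485×(1.29 − 1.213)/(8.314×303) = 5.898, so Q = 364.
With Q = [Fe²⁺]/[Hg²⁺] and the known concentrations, [Fe²⁺] in the numerator gives [Fe²⁺] = 0.077 M.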